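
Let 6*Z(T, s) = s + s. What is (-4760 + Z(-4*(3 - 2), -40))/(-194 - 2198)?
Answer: 1790/897 ≈ 1.9955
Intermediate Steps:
Z(T, s) = s/3 (Z(T, s) = (s + s)/6 = (2*s)/6 = s/3)
(-4760 + Z(-4*(3 - 2), -40))/(-194 - 2198) = (-4760 + (⅓)*(-40))/(-194 - 2198) = (-4760 - 40/3)/(-2392) = -14320/3*(-1/2392) = 1790/897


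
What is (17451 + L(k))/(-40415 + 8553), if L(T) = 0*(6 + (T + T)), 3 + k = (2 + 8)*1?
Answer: -17451/31862 ≈ -0.54771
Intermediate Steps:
k = 7 (k = -3 + (2 + 8)*1 = -3 + 10*1 = -3 + 10 = 7)
L(T) = 0 (L(T) = 0*(6 + 2*T) = 0)
(17451 + L(k))/(-40415 + 8553) = (17451 + 0)/(-40415 + 8553) = 17451/(-31862) = 17451*(-1/31862) = -17451/31862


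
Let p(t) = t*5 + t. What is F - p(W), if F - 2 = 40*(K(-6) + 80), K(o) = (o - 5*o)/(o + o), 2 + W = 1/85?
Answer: 266384/85 ≈ 3133.9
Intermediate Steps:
W = -169/85 (W = -2 + 1/85 = -169/85 ≈ -1.9882)
K(o) = -2 (K(o) = (-4*o)/((2*o)) = (-4*o)*(1/(2*o)) = -2)
p(t) = 6*t (p(t) = 5*t + t = 6*t)
F = 3122 (F = 2 + 40*(-2 + 80) = 2 + 40*78 = 2 + 3120 = 3122)
F - p(W) = 3122 - 6*(-169)/85 = 3122 - 1*(-1014/85) = 3122 + 1014/85 = 266384/85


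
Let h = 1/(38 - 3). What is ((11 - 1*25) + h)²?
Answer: 239121/1225 ≈ 195.20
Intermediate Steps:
h = 1/35 ≈ 0.028571
((11 - 1*25) + h)² = ((11 - 1*25) + 1/35)² = ((11 - 25) + 1/35)² = (-14 + 1/35)² = (-489/35)² = 239121/1225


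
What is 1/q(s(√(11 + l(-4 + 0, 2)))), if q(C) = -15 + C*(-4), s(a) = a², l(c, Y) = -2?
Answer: -1/51 ≈ -0.019608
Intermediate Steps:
q(C) = -15 - 4*C
1/q(s(√(11 + l(-4 + 0, 2)))) = 1/(-15 - 4*(√(11 - 2))²) = 1/(-15 - 4*(√9)²) = 1/(-15 - 4*3²) = 1/(-15 - 4*9) = 1/(-15 - 36) = 1/(-51) = -1/51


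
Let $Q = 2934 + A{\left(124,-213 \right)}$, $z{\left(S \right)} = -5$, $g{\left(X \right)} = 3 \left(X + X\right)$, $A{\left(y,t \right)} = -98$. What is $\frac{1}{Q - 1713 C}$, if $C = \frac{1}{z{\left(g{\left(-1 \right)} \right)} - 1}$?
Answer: $\frac{2}{6243} \approx 0.00032036$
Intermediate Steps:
$g{\left(X \right)} = 6 X$ ($g{\left(X \right)} = 3 \cdot 2 X = 6 X$)
$Q = 2836$ ($Q = 2934 - 98 = 2836$)
$C = - \frac{1}{6}$ ($C = \frac{1}{-5 - 1} = \frac{1}{-6} = - \frac{1}{6} \approx -0.16667$)
$\frac{1}{Q - 1713 C} = \frac{1}{2836 - - \frac{571}{2}} = \frac{1}{2836 + \frac{571}{2}} = \frac{1}{\frac{6243}{2}} = \frac{2}{6243}$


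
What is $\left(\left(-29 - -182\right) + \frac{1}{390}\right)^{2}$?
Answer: $\frac{3560628241}{152100} \approx 23410.0$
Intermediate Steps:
$\left(\left(-29 - -182\right) + \frac{1}{390}\right)^{2} = \left(\left(-29 + 182\right) + \frac{1}{390}\right)^{2} = \left(153 + \frac{1}{390}\right)^{2} = \left(\frac{59671}{390}\right)^{2} = \frac{3560628241}{152100}$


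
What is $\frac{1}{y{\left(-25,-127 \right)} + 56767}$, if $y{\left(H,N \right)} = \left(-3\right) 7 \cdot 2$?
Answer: $\frac{1}{56725} \approx 1.7629 \cdot 10^{-5}$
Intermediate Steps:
$y{\left(H,N \right)} = -42$ ($y{\left(H,N \right)} = \left(-21\right) 2 = -42$)
$\frac{1}{y{\left(-25,-127 \right)} + 56767} = \frac{1}{-42 + 56767} = \frac{1}{56725}$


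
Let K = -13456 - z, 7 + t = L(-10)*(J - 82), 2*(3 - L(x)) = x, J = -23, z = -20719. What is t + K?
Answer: 6416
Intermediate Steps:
L(x) = 3 - x/2
t = -847 (t = -7 + (3 - 1/2*(-10))*(-23 - 82) = -7 + (3 + 5)*(-105) = -7 + 8*(-105) = -7 - 840 = -847)
K = 7263 (K = -13456 - 1*(-20719) = -13456 + 20719 = 7263)
t + K = -847 + 7263 = 6416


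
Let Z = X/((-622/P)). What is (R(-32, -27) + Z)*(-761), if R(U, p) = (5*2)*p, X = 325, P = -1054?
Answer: -66439105/311 ≈ -2.1363e+5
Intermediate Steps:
R(U, p) = 10*p
Z = 171275/311 (Z = 325/((-622/(-1054))) = 325/((-622*(-1/1054))) = 325/(311/527) = 325*(527/311) = 171275/311 ≈ 550.72)
(R(-32, -27) + Z)*(-761) = (10*(-27) + 171275/311)*(-761) = (-270 + 171275/311)*(-761) = (87305/311)*(-761) = -66439105/311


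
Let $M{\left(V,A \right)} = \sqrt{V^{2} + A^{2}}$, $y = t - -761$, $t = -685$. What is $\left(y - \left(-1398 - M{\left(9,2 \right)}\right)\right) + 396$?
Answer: $1870 + \sqrt{85} \approx 1879.2$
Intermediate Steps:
$y = 76$ ($y = -685 - -761 = -685 + 761 = 76$)
$M{\left(V,A \right)} = \sqrt{A^{2} + V^{2}}$
$\left(y - \left(-1398 - M{\left(9,2 \right)}\right)\right) + 396 = \left(76 + \left(\left(\left(352 - 180\right) + \sqrt{2^{2} + 9^{2}}\right) - -1226\right)\right) + 396 = \left(76 + \left(\left(172 + \sqrt{4 + 81}\right) + 1226\right)\right) + 396 = \left(76 + \left(\left(172 + \sqrt{85}\right) + 1226\right)\right) + 396 = \left(76 + \left(1398 + \sqrt{85}\right)\right) + 396 = \left(1474 + \sqrt{85}\right) + 396 = 1870 + \sqrt{85}$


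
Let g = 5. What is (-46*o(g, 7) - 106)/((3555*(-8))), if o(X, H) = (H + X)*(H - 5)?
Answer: 121/2844 ≈ 0.042546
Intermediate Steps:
o(X, H) = (-5 + H)*(H + X) (o(X, H) = (H + X)*(-5 + H) = (-5 + H)*(H + X))
(-46*o(g, 7) - 106)/((3555*(-8))) = (-46*(7**2 - 5*7 - 5*5 + 7*5) - 106)/((3555*(-8))) = (-46*(49 - 35 - 25 + 35) - 106)/(-28440) = (-46*24 - 106)*(-1/28440) = (-1104 - 106)*(-1/28440) = -1210*(-1/28440) = 121/2844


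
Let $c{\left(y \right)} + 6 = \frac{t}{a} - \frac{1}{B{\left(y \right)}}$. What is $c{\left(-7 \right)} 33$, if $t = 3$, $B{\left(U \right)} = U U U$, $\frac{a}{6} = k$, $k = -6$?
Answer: $- \frac{275297}{1372} \approx -200.65$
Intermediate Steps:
$a = -36$ ($a = 6 \left(-6\right) = -36$)
$B{\left(U \right)} = U^{3}$ ($B{\left(U \right)} = U^{2} U = U^{3}$)
$c{\left(y \right)} = - \frac{73}{12} - \frac{1}{y^{3}}$ ($c{\left(y \right)} = -6 + \left(\frac{3}{-36} - \frac{1}{y^{3}}\right) = -6 + \left(3 \left(- \frac{1}{36}\right) - \frac{1}{y^{3}}\right) = -6 - \left(\frac{1}{12} + \frac{1}{y^{3}}\right) = - \frac{73}{12} - \frac{1}{y^{3}}$)
$c{\left(-7 \right)} 33 = \left(- \frac{73}{12} - \frac{1}{-343}\right) 33 = \left(- \frac{73}{12} - - \frac{1}{343}\right) 33 = \left(- \frac{73}{12} + \frac{1}{343}\right) 33 = \left(- \frac{25027}{4116}\right) 33 = - \frac{275297}{1372}$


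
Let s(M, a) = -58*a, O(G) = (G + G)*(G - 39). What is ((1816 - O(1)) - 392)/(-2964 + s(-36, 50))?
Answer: -375/1466 ≈ -0.25580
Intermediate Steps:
O(G) = 2*G*(-39 + G) (O(G) = (2*G)*(-39 + G) = 2*G*(-39 + G))
((1816 - O(1)) - 392)/(-2964 + s(-36, 50)) = ((1816 - 2*(-39 + 1)) - 392)/(-2964 - 58*50) = ((1816 - 2*(-38)) - 392)/(-2964 - 2900) = ((1816 - 1*(-76)) - 392)/(-5864) = ((1816 + 76) - 392)*(-1/5864) = (1892 - 392)*(-1/5864) = 1500*(-1/5864) = -375/1466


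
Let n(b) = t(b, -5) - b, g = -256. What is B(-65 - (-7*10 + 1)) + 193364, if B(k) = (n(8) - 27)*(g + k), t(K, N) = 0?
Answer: 202184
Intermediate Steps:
n(b) = -b (n(b) = 0 - b = -b)
B(k) = 8960 - 35*k (B(k) = (-1*8 - 27)*(-256 + k) = (-8 - 27)*(-256 + k) = -35*(-256 + k) = 8960 - 35*k)
B(-65 - (-7*10 + 1)) + 193364 = (8960 - 35*(-65 - (-7*10 + 1))) + 193364 = (8960 - 35*(-65 - (-70 + 1))) + 193364 = (8960 - 35*(-65 - 1*(-69))) + 193364 = (8960 - 35*(-65 + 69)) + 193364 = (8960 - 35*4) + 193364 = (8960 - 140) + 193364 = 8820 + 193364 = 202184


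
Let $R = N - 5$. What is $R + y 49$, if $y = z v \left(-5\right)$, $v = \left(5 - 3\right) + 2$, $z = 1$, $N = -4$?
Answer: $-989$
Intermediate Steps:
$v = 4$ ($v = 2 + 2 = 4$)
$y = -20$ ($y = 1 \cdot 4 \left(-5\right) = 4 \left(-5\right) = -20$)
$R = -9$ ($R = -4 - 5 = -9$)
$R + y 49 = -9 - 980 = -989$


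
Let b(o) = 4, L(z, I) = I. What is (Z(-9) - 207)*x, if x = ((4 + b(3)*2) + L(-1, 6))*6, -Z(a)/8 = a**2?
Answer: -92340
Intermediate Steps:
Z(a) = -8*a**2
x = 108 (x = ((4 + 4*2) + 6)*6 = ((4 + 8) + 6)*6 = (12 + 6)*6 = 18*6 = 108)
(Z(-9) - 207)*x = (-8*(-9)**2 - 207)*108 = (-8*81 - 207)*108 = (-648 - 207)*108 = -855*108 = -92340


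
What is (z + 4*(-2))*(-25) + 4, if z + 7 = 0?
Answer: 379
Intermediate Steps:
z = -7 (z = -7 + 0 = -7)
(z + 4*(-2))*(-25) + 4 = (-7 + 4*(-2))*(-25) + 4 = (-7 - 8)*(-25) + 4 = -15*(-25) + 4 = 375 + 4 = 379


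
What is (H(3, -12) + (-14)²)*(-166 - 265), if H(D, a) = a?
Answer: -79304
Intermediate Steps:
(H(3, -12) + (-14)²)*(-166 - 265) = (-12 + (-14)²)*(-166 - 265) = (-12 + 196)*(-431) = 184*(-431) = -79304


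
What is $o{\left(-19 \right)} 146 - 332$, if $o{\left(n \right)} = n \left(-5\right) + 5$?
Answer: $14268$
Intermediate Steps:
$o{\left(n \right)} = 5 - 5 n$ ($o{\left(n \right)} = - 5 n + 5 = 5 - 5 n$)
$o{\left(-19 \right)} 146 - 332 = \left(5 - -95\right) 146 - 332 = \left(5 + 95\right) 146 - 332 = 100 \cdot 146 - 332 = 14600 - 332 = 14268$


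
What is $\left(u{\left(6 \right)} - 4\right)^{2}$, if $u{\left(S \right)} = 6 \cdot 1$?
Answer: $4$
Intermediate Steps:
$u{\left(S \right)} = 6$
$\left(u{\left(6 \right)} - 4\right)^{2} = \left(6 - 4\right)^{2} = 2^{2} = 4$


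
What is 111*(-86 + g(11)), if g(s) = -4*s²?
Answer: -63270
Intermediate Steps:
111*(-86 + g(11)) = 111*(-86 - 4*11²) = 111*(-86 - 4*121) = 111*(-86 - 484) = 111*(-570) = -63270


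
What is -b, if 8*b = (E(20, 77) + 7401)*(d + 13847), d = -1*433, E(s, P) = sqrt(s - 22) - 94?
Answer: -49008049/4 - 6707*I*sqrt(2)/4 ≈ -1.2252e+7 - 2371.3*I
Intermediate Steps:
E(s, P) = -94 + sqrt(-22 + s) (E(s, P) = sqrt(-22 + s) - 94 = -94 + sqrt(-22 + s))
d = -433
b = 49008049/4 + 6707*I*sqrt(2)/4 (b = (((-94 + sqrt(-22 + 20)) + 7401)*(-433 + 13847))/8 = (((-94 + sqrt(-2)) + 7401)*13414)/8 = (((-94 + I*sqrt(2)) + 7401)*13414)/8 = ((7307 + I*sqrt(2))*13414)/8 = (98016098 + 13414*I*sqrt(2))/8 = 49008049/4 + 6707*I*sqrt(2)/4 ≈ 1.2252e+7 + 2371.3*I)
-b = -(49008049/4 + 6707*I*sqrt(2)/4) = -49008049/4 - 6707*I*sqrt(2)/4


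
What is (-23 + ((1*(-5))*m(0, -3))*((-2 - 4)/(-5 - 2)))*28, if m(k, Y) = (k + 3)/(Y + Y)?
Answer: -584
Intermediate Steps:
m(k, Y) = (3 + k)/(2*Y) (m(k, Y) = (3 + k)/((2*Y)) = (3 + k)*(1/(2*Y)) = (3 + k)/(2*Y))
(-23 + ((1*(-5))*m(0, -3))*((-2 - 4)/(-5 - 2)))*28 = (-23 + ((1*(-5))*((½)*(3 + 0)/(-3)))*((-2 - 4)/(-5 - 2)))*28 = (-23 + (-5*(-1)*3/(2*3))*(-6/(-7)))*28 = (-23 + (-5*(-½))*(-6*(-⅐)))*28 = (-23 + (5/2)*(6/7))*28 = (-23 + 15/7)*28 = -146/7*28 = -584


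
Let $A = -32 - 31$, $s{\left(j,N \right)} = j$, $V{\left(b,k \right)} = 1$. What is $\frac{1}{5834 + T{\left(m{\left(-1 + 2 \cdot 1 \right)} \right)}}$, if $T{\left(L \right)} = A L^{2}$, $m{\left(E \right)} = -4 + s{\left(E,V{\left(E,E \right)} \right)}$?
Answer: $\frac{1}{5267} \approx 0.00018986$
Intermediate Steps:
$m{\left(E \right)} = -4 + E$
$A = -63$
$T{\left(L \right)} = - 63 L^{2}$
$\frac{1}{5834 + T{\left(m{\left(-1 + 2 \cdot 1 \right)} \right)}} = \frac{1}{5834 - 63 \left(-4 + \left(-1 + 2 \cdot 1\right)\right)^{2}} = \frac{1}{5834 - 63 \left(-4 + \left(-1 + 2\right)\right)^{2}} = \frac{1}{5834 - 63 \left(-4 + 1\right)^{2}} = \frac{1}{5834 - 63 \left(-3\right)^{2}} = \frac{1}{5834 - 567} = \frac{1}{5267}$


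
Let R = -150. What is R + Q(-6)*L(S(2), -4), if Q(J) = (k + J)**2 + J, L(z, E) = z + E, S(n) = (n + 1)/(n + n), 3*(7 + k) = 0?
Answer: -2719/4 ≈ -679.75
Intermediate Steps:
k = -7 (k = -7 + (1/3)*0 = -7 + 0 = -7)
S(n) = (1 + n)/(2*n) (S(n) = (1 + n)/((2*n)) = (1 + n)*(1/(2*n)) = (1 + n)/(2*n))
L(z, E) = E + z
Q(J) = J + (-7 + J)**2 (Q(J) = (-7 + J)**2 + J = J + (-7 + J)**2)
R + Q(-6)*L(S(2), -4) = -150 + (-6 + (-7 - 6)**2)*(-4 + (1/2)*(1 + 2)/2) = -150 + (-6 + (-13)**2)*(-4 + (1/2)*(1/2)*3) = -150 + (-6 + 169)*(-4 + 3/4) = -150 + 163*(-13/4) = -150 - 2119/4 = -2719/4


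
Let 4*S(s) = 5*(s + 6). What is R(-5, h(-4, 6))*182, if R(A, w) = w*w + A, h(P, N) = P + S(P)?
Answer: -1001/2 ≈ -500.50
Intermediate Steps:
S(s) = 15/2 + 5*s/4 (S(s) = (5*(s + 6))/4 = (5*(6 + s))/4 = (30 + 5*s)/4 = 15/2 + 5*s/4)
h(P, N) = 15/2 + 9*P/4 (h(P, N) = P + (15/2 + 5*P/4) = 15/2 + 9*P/4)
R(A, w) = A + w² (R(A, w) = w² + A = A + w²)
R(-5, h(-4, 6))*182 = (-5 + (15/2 + (9/4)*(-4))²)*182 = (-5 + (15/2 - 9)²)*182 = (-5 + (-3/2)²)*182 = (-5 + 9/4)*182 = -11/4*182 = -1001/2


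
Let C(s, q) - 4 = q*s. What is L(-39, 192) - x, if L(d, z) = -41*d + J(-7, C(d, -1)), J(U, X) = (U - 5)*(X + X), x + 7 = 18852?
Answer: -18278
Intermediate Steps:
C(s, q) = 4 + q*s
x = 18845 (x = -7 + 18852 = 18845)
J(U, X) = 2*X*(-5 + U) (J(U, X) = (-5 + U)*(2*X) = 2*X*(-5 + U))
L(d, z) = -96 - 17*d (L(d, z) = -41*d + 2*(4 - d)*(-5 - 7) = -41*d + 2*(4 - d)*(-12) = -41*d + (-96 + 24*d) = -96 - 17*d)
L(-39, 192) - x = (-96 - 17*(-39)) - 1*18845 = (-96 + 663) - 18845 = 567 - 18845 = -18278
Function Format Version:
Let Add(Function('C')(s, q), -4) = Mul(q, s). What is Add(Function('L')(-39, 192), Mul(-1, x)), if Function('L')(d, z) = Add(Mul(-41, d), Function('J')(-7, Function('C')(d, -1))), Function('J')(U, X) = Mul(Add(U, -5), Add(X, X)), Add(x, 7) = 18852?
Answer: -18278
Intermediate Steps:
Function('C')(s, q) = Add(4, Mul(q, s))
x = 18845 (x = Add(-7, 18852) = 18845)
Function('J')(U, X) = Mul(2, X, Add(-5, U)) (Function('J')(U, X) = Mul(Add(-5, U), Mul(2, X)) = Mul(2, X, Add(-5, U)))
Function('L')(d, z) = Add(-96, Mul(-17, d)) (Function('L')(d, z) = Add(Mul(-41, d), Mul(2, Add(4, Mul(-1, d)), Add(-5, -7))) = Add(Mul(-41, d), Mul(2, Add(4, Mul(-1, d)), -12)) = Add(Mul(-41, d), Add(-96, Mul(24, d))) = Add(-96, Mul(-17, d)))
Add(Function('L')(-39, 192), Mul(-1, x)) = Add(Add(-96, Mul(-17, -39)), Mul(-1, 18845)) = Add(Add(-96, 663), -18845) = Add(567, -18845) = -18278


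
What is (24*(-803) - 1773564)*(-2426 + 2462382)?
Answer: -4410297675216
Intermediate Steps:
(24*(-803) - 1773564)*(-2426 + 2462382) = (-19272 - 1773564)*2459956 = -1792836*2459956 = -4410297675216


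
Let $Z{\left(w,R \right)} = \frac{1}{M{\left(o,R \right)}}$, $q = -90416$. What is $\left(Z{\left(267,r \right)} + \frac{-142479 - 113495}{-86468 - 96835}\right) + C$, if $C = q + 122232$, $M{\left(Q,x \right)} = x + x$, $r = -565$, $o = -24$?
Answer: $\frac{6590413187557}{207132390} \approx 31817.0$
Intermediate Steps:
$M{\left(Q,x \right)} = 2 x$
$Z{\left(w,R \right)} = \frac{1}{2 R}$
$C = 31816$ ($C = -90416 + 122232 = 31816$)
$\left(Z{\left(267,r \right)} + \frac{-142479 - 113495}{-86468 - 96835}\right) + C = \left(\frac{1}{2 \left(-565\right)} + \frac{-142479 - 113495}{-86468 - 96835}\right) + 31816 = \left(\frac{1}{2} \left(- \frac{1}{565}\right) - \frac{255974}{-183303}\right) + 31816 = \left(- \frac{1}{1130} - - \frac{255974}{183303}\right) + 31816 = \left(- \frac{1}{1130} + \frac{255974}{183303}\right) + 31816 = \frac{289067317}{207132390} + 31816 = \frac{6590413187557}{207132390}$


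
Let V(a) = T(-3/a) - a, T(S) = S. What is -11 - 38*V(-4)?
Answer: -383/2 ≈ -191.50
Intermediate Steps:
V(a) = -a - 3/a (V(a) = -3/a - a = -a - 3/a)
-11 - 38*V(-4) = -11 - 38*(-1*(-4) - 3/(-4)) = -11 - 38*(4 - 3*(-¼)) = -11 - 38*(4 + ¾) = -11 - 38*19/4 = -11 - 361/2 = -383/2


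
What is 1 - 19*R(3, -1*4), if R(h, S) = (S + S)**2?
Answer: -1215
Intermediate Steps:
R(h, S) = 4*S**2 (R(h, S) = (2*S)**2 = 4*S**2)
1 - 19*R(3, -1*4) = 1 - 76*(-1*4)**2 = 1 - 76*(-4)**2 = 1 - 76*16 = 1 - 19*64 = 1 - 1216 = -1215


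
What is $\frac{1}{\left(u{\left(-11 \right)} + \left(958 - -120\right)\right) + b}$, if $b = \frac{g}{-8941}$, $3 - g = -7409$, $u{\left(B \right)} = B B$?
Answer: $\frac{8941}{10712847} \approx 0.00083461$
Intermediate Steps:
$u{\left(B \right)} = B^{2}$
$g = 7412$ ($g = 3 - -7409 = 3 + 7409 = 7412$)
$b = - \frac{7412}{8941}$ ($b = \frac{7412}{-8941} = 7412 \left(- \frac{1}{8941}\right) = - \frac{7412}{8941} \approx -0.82899$)
$\frac{1}{\left(u{\left(-11 \right)} + \left(958 - -120\right)\right) + b} = \frac{1}{\left(\left(-11\right)^{2} + \left(958 - -120\right)\right) - \frac{7412}{8941}} = \frac{1}{\left(121 + \left(958 + 120\right)\right) - \frac{7412}{8941}} = \frac{1}{\left(121 + 1078\right) - \frac{7412}{8941}} = \frac{1}{1199 - \frac{7412}{8941}} = \frac{1}{\frac{10712847}{8941}} = \frac{8941}{10712847}$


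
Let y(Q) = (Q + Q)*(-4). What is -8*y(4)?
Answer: 256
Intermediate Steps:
y(Q) = -8*Q (y(Q) = (2*Q)*(-4) = -8*Q)
-8*y(4) = -(-64)*4 = -8*(-32) = 256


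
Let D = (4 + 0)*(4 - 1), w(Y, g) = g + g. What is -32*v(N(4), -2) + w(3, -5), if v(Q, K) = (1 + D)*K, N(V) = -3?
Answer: 822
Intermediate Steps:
w(Y, g) = 2*g
D = 12 (D = 4*3 = 12)
v(Q, K) = 13*K (v(Q, K) = (1 + 12)*K = 13*K)
-32*v(N(4), -2) + w(3, -5) = -416*(-2) + 2*(-5) = -32*(-26) - 10 = 832 - 10 = 822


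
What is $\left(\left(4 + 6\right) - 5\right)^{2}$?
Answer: $25$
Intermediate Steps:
$\left(\left(4 + 6\right) - 5\right)^{2} = \left(10 - 5\right)^{2} = 5^{2} = 25$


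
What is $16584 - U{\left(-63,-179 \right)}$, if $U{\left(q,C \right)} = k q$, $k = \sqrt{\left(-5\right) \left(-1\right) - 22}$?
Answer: $16584 + 63 i \sqrt{17} \approx 16584.0 + 259.76 i$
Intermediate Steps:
$k = i \sqrt{17}$ ($k = \sqrt{5 - 22} = \sqrt{-17} = i \sqrt{17} \approx 4.1231 i$)
$U{\left(q,C \right)} = i q \sqrt{17}$ ($U{\left(q,C \right)} = i \sqrt{17} q = i q \sqrt{17}$)
$16584 - U{\left(-63,-179 \right)} = 16584 - i \left(-63\right) \sqrt{17} = 16584 - - 63 i \sqrt{17} = 16584 + 63 i \sqrt{17}$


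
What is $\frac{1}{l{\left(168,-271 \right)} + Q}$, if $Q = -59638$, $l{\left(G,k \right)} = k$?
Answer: $- \frac{1}{59909} \approx -1.6692 \cdot 10^{-5}$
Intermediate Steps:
$\frac{1}{l{\left(168,-271 \right)} + Q} = \frac{1}{-271 - 59638} = \frac{1}{-59909} = - \frac{1}{59909}$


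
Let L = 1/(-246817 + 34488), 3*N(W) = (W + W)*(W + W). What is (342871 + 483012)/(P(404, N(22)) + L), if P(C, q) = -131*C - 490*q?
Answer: -526076734521/235135682551 ≈ -2.2373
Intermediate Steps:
N(W) = 4*W**2/3 (N(W) = ((W + W)*(W + W))/3 = ((2*W)*(2*W))/3 = (4*W**2)/3 = 4*W**2/3)
L = -1/212329 (L = 1/(-212329) = -1/212329 ≈ -4.7097e-6)
P(C, q) = -490*q - 131*C
(342871 + 483012)/(P(404, N(22)) + L) = (342871 + 483012)/((-1960*22**2/3 - 131*404) - 1/212329) = 825883/((-1960*484/3 - 52924) - 1/212329) = 825883/((-490*1936/3 - 52924) - 1/212329) = 825883/((-948640/3 - 52924) - 1/212329) = 825883/(-1107412/3 - 1/212329) = 825883/(-235135682551/636987) = 825883*(-636987/235135682551) = -526076734521/235135682551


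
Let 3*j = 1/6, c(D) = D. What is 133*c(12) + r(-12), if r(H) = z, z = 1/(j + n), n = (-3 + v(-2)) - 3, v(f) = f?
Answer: 228210/143 ≈ 1595.9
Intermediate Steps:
j = 1/18 (j = (⅓)/6 = (⅓)*(⅙) = 1/18 ≈ 0.055556)
n = -8 (n = (-3 - 2) - 3 = -5 - 3 = -8)
z = -18/143 (z = 1/(1/18 - 8) = 1/(-143/18) = -18/143 ≈ -0.12587)
r(H) = -18/143
133*c(12) + r(-12) = 133*12 - 18/143 = 1596 - 18/143 = 228210/143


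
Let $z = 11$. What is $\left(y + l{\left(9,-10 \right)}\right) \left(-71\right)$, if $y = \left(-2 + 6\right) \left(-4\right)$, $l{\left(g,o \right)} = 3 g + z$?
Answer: $-1562$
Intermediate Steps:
$l{\left(g,o \right)} = 11 + 3 g$ ($l{\left(g,o \right)} = 3 g + 11 = 11 + 3 g$)
$y = -16$ ($y = 4 \left(-4\right) = -16$)
$\left(y + l{\left(9,-10 \right)}\right) \left(-71\right) = \left(-16 + \left(11 + 3 \cdot 9\right)\right) \left(-71\right) = \left(-16 + \left(11 + 27\right)\right) \left(-71\right) = \left(-16 + 38\right) \left(-71\right) = 22 \left(-71\right) = -1562$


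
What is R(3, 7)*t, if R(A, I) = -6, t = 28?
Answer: -168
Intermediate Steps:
R(3, 7)*t = -6*28 = -168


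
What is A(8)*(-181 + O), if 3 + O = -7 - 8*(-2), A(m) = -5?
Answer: 875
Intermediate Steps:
O = 6 (O = -3 + (-7 - 8*(-2)) = -3 + (-7 + 16) = -3 + 9 = 6)
A(8)*(-181 + O) = -5*(-181 + 6) = -5*(-175) = 875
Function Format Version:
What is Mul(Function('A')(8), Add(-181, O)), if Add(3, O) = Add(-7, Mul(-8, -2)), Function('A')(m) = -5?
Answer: 875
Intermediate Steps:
O = 6 (O = Add(-3, Add(-7, Mul(-8, -2))) = Add(-3, Add(-7, 16)) = Add(-3, 9) = 6)
Mul(Function('A')(8), Add(-181, O)) = Mul(-5, Add(-181, 6)) = Mul(-5, -175) = 875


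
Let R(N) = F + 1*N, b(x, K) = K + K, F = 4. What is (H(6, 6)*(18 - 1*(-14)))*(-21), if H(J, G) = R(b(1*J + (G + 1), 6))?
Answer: -10752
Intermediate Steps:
b(x, K) = 2*K
R(N) = 4 + N (R(N) = 4 + 1*N = 4 + N)
H(J, G) = 16 (H(J, G) = 4 + 2*6 = 4 + 12 = 16)
(H(6, 6)*(18 - 1*(-14)))*(-21) = (16*(18 - 1*(-14)))*(-21) = (16*(18 + 14))*(-21) = (16*32)*(-21) = 512*(-21) = -10752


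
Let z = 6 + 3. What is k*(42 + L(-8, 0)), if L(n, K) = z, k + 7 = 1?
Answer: -306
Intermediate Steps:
k = -6 (k = -7 + 1 = -6)
z = 9
L(n, K) = 9
k*(42 + L(-8, 0)) = -6*(42 + 9) = -6*51 = -306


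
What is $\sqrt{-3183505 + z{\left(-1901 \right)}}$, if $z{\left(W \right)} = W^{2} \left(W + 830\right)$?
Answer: $2 i \sqrt{968391094} \approx 62238.0 i$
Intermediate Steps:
$z{\left(W \right)} = W^{2} \left(830 + W\right)$
$\sqrt{-3183505 + z{\left(-1901 \right)}} = \sqrt{-3183505 + \left(-1901\right)^{2} \left(830 - 1901\right)} = \sqrt{-3183505 + 3613801 \left(-1071\right)} = \sqrt{-3183505 - 3870380871} = \sqrt{-3873564376} = 2 i \sqrt{968391094}$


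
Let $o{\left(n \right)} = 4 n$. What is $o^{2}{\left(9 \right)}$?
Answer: $1296$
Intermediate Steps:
$o^{2}{\left(9 \right)} = \left(4 \cdot 9\right)^{2} = 36^{2} = 1296$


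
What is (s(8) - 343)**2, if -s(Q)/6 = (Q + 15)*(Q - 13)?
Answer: 120409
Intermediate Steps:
s(Q) = -6*(-13 + Q)*(15 + Q) (s(Q) = -6*(Q + 15)*(Q - 13) = -6*(15 + Q)*(-13 + Q) = -6*(-13 + Q)*(15 + Q))
(s(8) - 343)**2 = ((1170 - 12*8 - 6*8**2) - 343)**2 = ((1170 - 96 - 6*64) - 343)**2 = ((1170 - 96 - 384) - 343)**2 = (690 - 343)**2 = 347**2 = 120409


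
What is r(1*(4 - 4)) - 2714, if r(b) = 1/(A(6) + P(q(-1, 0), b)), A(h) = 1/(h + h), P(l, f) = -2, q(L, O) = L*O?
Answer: -62434/23 ≈ -2714.5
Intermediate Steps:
A(h) = 1/(2*h)
r(b) = -12/23 (r(b) = 1/((½)/6 - 2) = 1/((½)*(⅙) - 2) = 1/(1/12 - 2) = 1/(-23/12) = -12/23)
r(1*(4 - 4)) - 2714 = -12/23 - 2714 = -62434/23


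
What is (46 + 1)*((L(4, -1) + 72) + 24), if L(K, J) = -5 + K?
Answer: 4465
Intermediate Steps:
(46 + 1)*((L(4, -1) + 72) + 24) = (46 + 1)*(((-5 + 4) + 72) + 24) = 47*((-1 + 72) + 24) = 47*(71 + 24) = 47*95 = 4465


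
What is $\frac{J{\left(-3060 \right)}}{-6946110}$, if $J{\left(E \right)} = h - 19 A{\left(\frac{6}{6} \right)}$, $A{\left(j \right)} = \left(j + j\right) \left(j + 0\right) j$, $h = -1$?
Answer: $\frac{13}{2315370} \approx 5.6147 \cdot 10^{-6}$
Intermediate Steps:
$A{\left(j \right)} = 2 j^{3}$ ($A{\left(j \right)} = 2 j j j = 2 j^{2} j = 2 j^{3}$)
$J{\left(E \right)} = -39$ ($J{\left(E \right)} = -1 - 19 \cdot 2 \left(\frac{6}{6}\right)^{3} = -1 - 19 \cdot 2 \left(6 \cdot \frac{1}{6}\right)^{3} = -1 - 19 \cdot 2 \cdot 1^{3} = -1 - 19 \cdot 2 \cdot 1 = -1 - 38 = -39$)
$\frac{J{\left(-3060 \right)}}{-6946110} = - \frac{39}{-6946110} = \left(-39\right) \left(- \frac{1}{6946110}\right) = \frac{13}{2315370}$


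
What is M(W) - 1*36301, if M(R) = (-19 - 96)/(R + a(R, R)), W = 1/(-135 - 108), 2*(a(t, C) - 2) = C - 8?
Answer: -2355839/65 ≈ -36244.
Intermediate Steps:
a(t, C) = -2 + C/2 (a(t, C) = 2 + (C - 8)/2 = 2 + (-8 + C)/2 = 2 + (-4 + C/2) = -2 + C/2)
W = -1/243 (W = 1/(-243) = -1/243 ≈ -0.0041152)
M(R) = -115/(-2 + 3*R/2) (M(R) = (-19 - 96)/(R + (-2 + R/2)) = -115/(-2 + 3*R/2))
M(W) - 1*36301 = -230/(-4 + 3*(-1/243)) - 1*36301 = -230/(-4 - 1/81) - 36301 = -230/(-325/81) - 36301 = -230*(-81/325) - 36301 = 3726/65 - 36301 = -2355839/65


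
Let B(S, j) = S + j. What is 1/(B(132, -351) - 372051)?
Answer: -1/372270 ≈ -2.6862e-6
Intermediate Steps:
1/(B(132, -351) - 372051) = 1/((132 - 351) - 372051) = 1/(-219 - 372051) = 1/(-372270) = -1/372270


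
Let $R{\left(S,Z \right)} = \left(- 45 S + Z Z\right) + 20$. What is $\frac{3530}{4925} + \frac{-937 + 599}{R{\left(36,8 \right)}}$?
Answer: $\frac{708673}{756480} \approx 0.9368$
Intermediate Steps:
$R{\left(S,Z \right)} = 20 + Z^{2} - 45 S$ ($R{\left(S,Z \right)} = \left(- 45 S + Z^{2}\right) + 20 = \left(Z^{2} - 45 S\right) + 20 = 20 + Z^{2} - 45 S$)
$\frac{3530}{4925} + \frac{-937 + 599}{R{\left(36,8 \right)}} = \frac{3530}{4925} + \frac{-937 + 599}{20 + 8^{2} - 1620} = 3530 \cdot \frac{1}{4925} - \frac{338}{20 + 64 - 1620} = \frac{706}{985} - \frac{338}{-1536} = \frac{706}{985} - - \frac{169}{768} = \frac{706}{985} + \frac{169}{768} = \frac{708673}{756480}$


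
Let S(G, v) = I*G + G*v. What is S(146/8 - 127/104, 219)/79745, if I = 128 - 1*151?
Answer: 86779/2073370 ≈ 0.041854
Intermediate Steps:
I = -23 (I = 128 - 151 = -23)
S(G, v) = -23*G + G*v
S(146/8 - 127/104, 219)/79745 = ((146/8 - 127/104)*(-23 + 219))/79745 = ((146*(⅛) - 127*1/104)*196)*(1/79745) = ((73/4 - 127/104)*196)*(1/79745) = ((1771/104)*196)*(1/79745) = (86779/26)*(1/79745) = 86779/2073370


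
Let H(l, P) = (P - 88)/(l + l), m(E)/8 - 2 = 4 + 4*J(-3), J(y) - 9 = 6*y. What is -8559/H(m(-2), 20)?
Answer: -1027080/17 ≈ -60417.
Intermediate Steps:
J(y) = 9 + 6*y
m(E) = -240 (m(E) = 16 + 8*(4 + 4*(9 + 6*(-3))) = 16 + 8*(4 + 4*(9 - 18)) = 16 + 8*(4 + 4*(-9)) = 16 + 8*(4 - 36) = 16 + 8*(-32) = 16 - 256 = -240)
H(l, P) = (-88 + P)/(2*l) (H(l, P) = (-88 + P)/((2*l)) = (-88 + P)*(1/(2*l)) = (-88 + P)/(2*l))
-8559/H(m(-2), 20) = -8559*(-480/(-88 + 20)) = -8559/((½)*(-1/240)*(-68)) = -8559/17/120 = -8559*120/17 = -1027080/17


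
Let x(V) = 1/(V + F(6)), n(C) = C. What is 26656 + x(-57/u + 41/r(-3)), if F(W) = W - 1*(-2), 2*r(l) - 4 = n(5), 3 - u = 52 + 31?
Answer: 342077168/12833 ≈ 26656.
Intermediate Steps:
u = -80 (u = 3 - (52 + 31) = 3 - 1*83 = 3 - 83 = -80)
r(l) = 9/2 (r(l) = 2 + (1/2)*5 = 2 + 5/2 = 9/2)
F(W) = 2 + W (F(W) = W + 2 = 2 + W)
x(V) = 1/(8 + V) (x(V) = 1/(V + (2 + 6)) = 1/(V + 8) = 1/(8 + V))
26656 + x(-57/u + 41/r(-3)) = 26656 + 1/(8 + (-57/(-80) + 41/(9/2))) = 26656 + 1/(8 + (-57*(-1/80) + 41*(2/9))) = 26656 + 1/(8 + (57/80 + 82/9)) = 26656 + 1/(8 + 7073/720) = 26656 + 1/(12833/720) = 26656 + 720/12833 = 342077168/12833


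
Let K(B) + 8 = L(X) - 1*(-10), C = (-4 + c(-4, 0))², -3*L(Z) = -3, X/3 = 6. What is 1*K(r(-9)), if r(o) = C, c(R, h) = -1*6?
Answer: 3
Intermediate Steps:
X = 18 (X = 3*6 = 18)
c(R, h) = -6
L(Z) = 1 (L(Z) = -⅓*(-3) = 1)
C = 100 (C = (-4 - 6)² = (-10)² = 100)
r(o) = 100
K(B) = 3 (K(B) = -8 + (1 - 1*(-10)) = -8 + (1 + 10) = -8 + 11 = 3)
1*K(r(-9)) = 1*3 = 3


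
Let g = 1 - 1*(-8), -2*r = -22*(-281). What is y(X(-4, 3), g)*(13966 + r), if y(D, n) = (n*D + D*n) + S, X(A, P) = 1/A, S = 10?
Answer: 119625/2 ≈ 59813.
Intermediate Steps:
r = -3091 (r = -(-11)*(-281) = -½*6182 = -3091)
X(A, P) = 1/A
g = 9 (g = 1 + 8 = 9)
y(D, n) = 10 + 2*D*n (y(D, n) = (n*D + D*n) + 10 = (D*n + D*n) + 10 = 2*D*n + 10 = 10 + 2*D*n)
y(X(-4, 3), g)*(13966 + r) = (10 + 2*9/(-4))*(13966 - 3091) = (10 + 2*(-¼)*9)*10875 = (10 - 9/2)*10875 = (11/2)*10875 = 119625/2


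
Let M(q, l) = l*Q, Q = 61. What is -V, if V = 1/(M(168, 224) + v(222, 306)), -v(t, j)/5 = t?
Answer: -1/12554 ≈ -7.9656e-5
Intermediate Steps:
v(t, j) = -5*t
M(q, l) = 61*l (M(q, l) = l*61 = 61*l)
V = 1/12554 (V = 1/(61*224 - 5*222) = 1/(13664 - 1110) = 1/12554 ≈ 7.9656e-5)
-V = -1*1/12554 = -1/12554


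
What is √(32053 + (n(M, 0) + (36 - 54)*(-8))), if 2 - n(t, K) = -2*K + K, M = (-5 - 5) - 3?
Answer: √32199 ≈ 179.44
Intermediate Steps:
M = -13 (M = -10 - 3 = -13)
n(t, K) = 2 + K (n(t, K) = 2 - (-2*K + K) = 2 - (-1)*K = 2 + K)
√(32053 + (n(M, 0) + (36 - 54)*(-8))) = √(32053 + ((2 + 0) + (36 - 54)*(-8))) = √(32053 + (2 - 18*(-8))) = √(32053 + (2 + 144)) = √(32053 + 146) = √32199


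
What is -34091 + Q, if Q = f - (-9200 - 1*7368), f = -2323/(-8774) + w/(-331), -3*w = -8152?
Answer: -152739793295/8712582 ≈ -17531.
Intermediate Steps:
w = 8152/3 (w = -⅓*(-8152) = 8152/3 ≈ 2717.3)
f = -69218909/8712582 (f = -2323/(-8774) + (8152/3)/(-331) = -2323*(-1/8774) + (8152/3)*(-1/331) = 2323/8774 - 8152/993 = -69218909/8712582 ≈ -7.9447)
Q = 144280839667/8712582 (Q = -69218909/8712582 - (-9200 - 1*7368) = -69218909/8712582 - (-9200 - 7368) = -69218909/8712582 - 1*(-16568) = -69218909/8712582 + 16568 = 144280839667/8712582 ≈ 16560.)
-34091 + Q = -34091 + 144280839667/8712582 = -152739793295/8712582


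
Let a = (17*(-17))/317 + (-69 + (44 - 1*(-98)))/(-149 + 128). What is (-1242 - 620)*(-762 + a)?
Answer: 1357090504/951 ≈ 1.4270e+6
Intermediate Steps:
a = -29210/6657 (a = -289*1/317 + (-69 + (44 + 98))/(-21) = -289/317 + (-69 + 142)*(-1/21) = -289/317 + 73*(-1/21) = -289/317 - 73/21 = -29210/6657 ≈ -4.3879)
(-1242 - 620)*(-762 + a) = (-1242 - 620)*(-762 - 29210/6657) = -1862*(-5101844/6657) = 1357090504/951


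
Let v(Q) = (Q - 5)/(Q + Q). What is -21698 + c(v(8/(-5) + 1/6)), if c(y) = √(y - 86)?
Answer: -21698 + 49*I*√258/86 ≈ -21698.0 + 9.1518*I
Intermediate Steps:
v(Q) = (-5 + Q)/(2*Q) (v(Q) = (-5 + Q)/((2*Q)) = (-5 + Q)*(1/(2*Q)) = (-5 + Q)/(2*Q))
c(y) = √(-86 + y)
-21698 + c(v(8/(-5) + 1/6)) = -21698 + √(-86 + (-5 + (8/(-5) + 1/6))/(2*(8/(-5) + 1/6))) = -21698 + √(-86 + (-5 + (8*(-⅕) + 1*(⅙)))/(2*(8*(-⅕) + 1*(⅙)))) = -21698 + √(-86 + (-5 + (-8/5 + ⅙))/(2*(-8/5 + ⅙))) = -21698 + √(-86 + (-5 - 43/30)/(2*(-43/30))) = -21698 + √(-86 + (½)*(-30/43)*(-193/30)) = -21698 + √(-86 + 193/86) = -21698 + √(-7203/86) = -21698 + 49*I*√258/86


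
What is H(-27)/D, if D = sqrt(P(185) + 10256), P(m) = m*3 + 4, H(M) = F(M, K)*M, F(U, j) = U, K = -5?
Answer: 243*sqrt(10815)/3605 ≈ 7.0099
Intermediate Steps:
H(M) = M**2 (H(M) = M*M = M**2)
P(m) = 4 + 3*m (P(m) = 3*m + 4 = 4 + 3*m)
D = sqrt(10815) (D = sqrt((4 + 3*185) + 10256) = sqrt((4 + 555) + 10256) = sqrt(559 + 10256) = sqrt(10815) ≈ 104.00)
H(-27)/D = (-27)**2/(sqrt(10815)) = 729*(sqrt(10815)/10815) = 243*sqrt(10815)/3605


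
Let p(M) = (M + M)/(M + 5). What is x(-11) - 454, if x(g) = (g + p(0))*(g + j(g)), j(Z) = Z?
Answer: -212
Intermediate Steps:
p(M) = 2*M/(5 + M) (p(M) = (2*M)/(5 + M) = 2*M/(5 + M))
x(g) = 2*g² (x(g) = (g + 2*0/(5 + 0))*(g + g) = (g + 2*0/5)*(2*g) = (g + 2*0*(⅕))*(2*g) = (g + 0)*(2*g) = g*(2*g) = 2*g²)
x(-11) - 454 = 2*(-11)² - 454 = 2*121 - 454 = 242 - 454 = -212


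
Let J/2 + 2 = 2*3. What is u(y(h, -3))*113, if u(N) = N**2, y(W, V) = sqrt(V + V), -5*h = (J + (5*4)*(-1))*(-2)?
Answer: -678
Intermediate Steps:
J = 8 (J = -4 + 2*(2*3) = -4 + 2*6 = -4 + 12 = 8)
h = -24/5 (h = -(8 + (5*4)*(-1))*(-2)/5 = -(8 + 20*(-1))*(-2)/5 = -(8 - 20)*(-2)/5 = -(-12)*(-2)/5 = -1/5*24 = -24/5 ≈ -4.8000)
y(W, V) = sqrt(2)*sqrt(V) (y(W, V) = sqrt(2*V) = sqrt(2)*sqrt(V))
u(y(h, -3))*113 = (sqrt(2)*sqrt(-3))**2*113 = (sqrt(2)*(I*sqrt(3)))**2*113 = (I*sqrt(6))**2*113 = -6*113 = -678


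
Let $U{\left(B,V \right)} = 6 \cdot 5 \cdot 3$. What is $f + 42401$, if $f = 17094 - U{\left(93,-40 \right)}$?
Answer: $59405$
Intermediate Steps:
$U{\left(B,V \right)} = 90$ ($U{\left(B,V \right)} = 30 \cdot 3 = 90$)
$f = 17004$ ($f = 17094 - 90 = 17004$)
$f + 42401 = 17004 + 42401 = 59405$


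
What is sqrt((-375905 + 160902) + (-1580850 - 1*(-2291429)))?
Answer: 6*sqrt(13766) ≈ 703.97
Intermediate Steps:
sqrt((-375905 + 160902) + (-1580850 - 1*(-2291429))) = sqrt(-215003 + (-1580850 + 2291429)) = sqrt(-215003 + 710579) = sqrt(495576) = 6*sqrt(13766)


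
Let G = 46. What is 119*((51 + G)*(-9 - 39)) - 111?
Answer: -554175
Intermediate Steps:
119*((51 + G)*(-9 - 39)) - 111 = 119*((51 + 46)*(-9 - 39)) - 111 = 119*(97*(-48)) - 111 = 119*(-4656) - 111 = -554064 - 111 = -554175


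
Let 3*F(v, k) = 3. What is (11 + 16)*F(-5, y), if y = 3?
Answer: 27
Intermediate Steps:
F(v, k) = 1 (F(v, k) = (1/3)*3 = 1)
(11 + 16)*F(-5, y) = (11 + 16)*1 = 27*1 = 27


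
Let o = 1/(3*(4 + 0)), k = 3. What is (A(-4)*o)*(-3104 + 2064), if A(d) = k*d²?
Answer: -4160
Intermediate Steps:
o = 1/12 (o = 1/(3*4) = 1/12 ≈ 0.083333)
A(d) = 3*d²
(A(-4)*o)*(-3104 + 2064) = ((3*(-4)²)*(1/12))*(-3104 + 2064) = ((3*16)*(1/12))*(-1040) = (48*(1/12))*(-1040) = 4*(-1040) = -4160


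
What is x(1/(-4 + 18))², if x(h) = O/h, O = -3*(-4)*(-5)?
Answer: 705600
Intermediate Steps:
O = -60 (O = 12*(-5) = -60)
x(h) = -60/h
x(1/(-4 + 18))² = (-60/(1/(-4 + 18)))² = (-60/(1/14))² = (-60/1/14)² = (-60*14)² = (-840)² = 705600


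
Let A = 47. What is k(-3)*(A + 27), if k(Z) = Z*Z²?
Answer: -1998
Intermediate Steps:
k(Z) = Z³
k(-3)*(A + 27) = (-3)³*(47 + 27) = -27*74 = -1998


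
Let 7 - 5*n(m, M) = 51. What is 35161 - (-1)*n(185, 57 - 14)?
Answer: 175761/5 ≈ 35152.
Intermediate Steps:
n(m, M) = -44/5 (n(m, M) = 7/5 - ⅕*51 = 7/5 - 51/5 = -44/5)
35161 - (-1)*n(185, 57 - 14) = 35161 - (-1)*(-44)/5 = 35161 - 1*44/5 = 35161 - 44/5 = 175761/5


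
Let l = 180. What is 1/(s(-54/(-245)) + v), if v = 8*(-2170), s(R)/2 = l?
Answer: -1/17000 ≈ -5.8823e-5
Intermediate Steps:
s(R) = 360 (s(R) = 2*180 = 360)
v = -17360
1/(s(-54/(-245)) + v) = 1/(360 - 17360) = 1/(-17000) = -1/17000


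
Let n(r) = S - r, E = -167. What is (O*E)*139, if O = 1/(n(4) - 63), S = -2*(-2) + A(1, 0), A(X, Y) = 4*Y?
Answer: 23213/63 ≈ 368.46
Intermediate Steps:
S = 4 (S = -2*(-2) + 4*0 = 4 + 0 = 4)
n(r) = 4 - r
O = -1/63 (O = 1/((4 - 1*4) - 63) = 1/((4 - 4) - 63) = 1/(0 - 63) = 1/(-63) = -1/63 ≈ -0.015873)
(O*E)*139 = -1/63*(-167)*139 = (167/63)*139 = 23213/63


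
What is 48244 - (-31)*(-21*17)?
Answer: 37177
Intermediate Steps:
48244 - (-31)*(-21*17) = 48244 - (-31)*(-357) = 48244 - 1*11067 = 48244 - 11067 = 37177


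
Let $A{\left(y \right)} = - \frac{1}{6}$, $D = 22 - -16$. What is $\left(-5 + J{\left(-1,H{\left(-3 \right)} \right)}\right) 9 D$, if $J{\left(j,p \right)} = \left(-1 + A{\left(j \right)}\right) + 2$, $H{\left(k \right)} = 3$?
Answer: $-1425$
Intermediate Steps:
$D = 38$ ($D = 22 + 16 = 38$)
$A{\left(y \right)} = - \frac{1}{6}$ ($A{\left(y \right)} = \left(-1\right) \frac{1}{6} = - \frac{1}{6}$)
$J{\left(j,p \right)} = \frac{5}{6}$ ($J{\left(j,p \right)} = \left(-1 - \frac{1}{6}\right) + 2 = - \frac{7}{6} + 2 = \frac{5}{6}$)
$\left(-5 + J{\left(-1,H{\left(-3 \right)} \right)}\right) 9 D = \left(-5 + \frac{5}{6}\right) 9 \cdot 38 = \left(- \frac{25}{6}\right) 9 \cdot 38 = \left(- \frac{75}{2}\right) 38 = -1425$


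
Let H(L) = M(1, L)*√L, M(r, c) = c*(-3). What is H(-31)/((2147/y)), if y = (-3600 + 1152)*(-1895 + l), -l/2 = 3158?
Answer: 1869349104*I*√31/2147 ≈ 4.8477e+6*I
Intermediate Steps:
M(r, c) = -3*c
l = -6316 (l = -2*3158 = -6316)
H(L) = -3*L^(3/2) (H(L) = (-3*L)*√L = -3*L^(3/2))
y = 20100528 (y = (-3600 + 1152)*(-1895 - 6316) = -2448*(-8211) = 20100528)
H(-31)/((2147/y)) = (-(-93)*I*√31)/((2147/20100528)) = (-(-93)*I*√31)/((2147*(1/20100528))) = (93*I*√31)/(2147/20100528) = (93*I*√31)*(20100528/2147) = 1869349104*I*√31/2147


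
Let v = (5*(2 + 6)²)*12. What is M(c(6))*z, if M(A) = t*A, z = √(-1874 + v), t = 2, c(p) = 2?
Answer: 4*√1966 ≈ 177.36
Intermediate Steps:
v = 3840 (v = (5*8²)*12 = (5*64)*12 = 320*12 = 3840)
z = √1966 (z = √(-1874 + 3840) = √1966 ≈ 44.340)
M(A) = 2*A
M(c(6))*z = (2*2)*√1966 = 4*√1966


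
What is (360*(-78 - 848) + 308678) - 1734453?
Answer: -1759135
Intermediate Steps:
(360*(-78 - 848) + 308678) - 1734453 = (360*(-926) + 308678) - 1734453 = (-333360 + 308678) - 1734453 = -24682 - 1734453 = -1759135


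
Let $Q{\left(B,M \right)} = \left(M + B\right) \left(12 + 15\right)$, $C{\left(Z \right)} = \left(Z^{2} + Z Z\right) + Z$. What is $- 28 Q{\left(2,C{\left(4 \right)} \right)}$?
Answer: $-28728$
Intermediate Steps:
$C{\left(Z \right)} = Z + 2 Z^{2}$ ($C{\left(Z \right)} = \left(Z^{2} + Z^{2}\right) + Z = 2 Z^{2} + Z = Z + 2 Z^{2}$)
$Q{\left(B,M \right)} = 27 B + 27 M$ ($Q{\left(B,M \right)} = \left(B + M\right) 27 = 27 B + 27 M$)
$- 28 Q{\left(2,C{\left(4 \right)} \right)} = - 28 \left(27 \cdot 2 + 27 \cdot 4 \left(1 + 2 \cdot 4\right)\right) = - 28 \left(54 + 27 \cdot 4 \left(1 + 8\right)\right) = - 28 \left(54 + 27 \cdot 4 \cdot 9\right) = - 28 \left(54 + 27 \cdot 36\right) = - 28 \left(54 + 972\right) = \left(-28\right) 1026 = -28728$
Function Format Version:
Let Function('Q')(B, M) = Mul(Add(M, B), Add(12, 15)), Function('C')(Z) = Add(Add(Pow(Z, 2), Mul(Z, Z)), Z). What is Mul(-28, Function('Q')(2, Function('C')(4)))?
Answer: -28728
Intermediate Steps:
Function('C')(Z) = Add(Z, Mul(2, Pow(Z, 2))) (Function('C')(Z) = Add(Add(Pow(Z, 2), Pow(Z, 2)), Z) = Add(Mul(2, Pow(Z, 2)), Z) = Add(Z, Mul(2, Pow(Z, 2))))
Function('Q')(B, M) = Add(Mul(27, B), Mul(27, M)) (Function('Q')(B, M) = Mul(Add(B, M), 27) = Add(Mul(27, B), Mul(27, M)))
Mul(-28, Function('Q')(2, Function('C')(4))) = Mul(-28, Add(Mul(27, 2), Mul(27, Mul(4, Add(1, Mul(2, 4)))))) = Mul(-28, Add(54, Mul(27, Mul(4, Add(1, 8))))) = Mul(-28, Add(54, Mul(27, Mul(4, 9)))) = Mul(-28, Add(54, Mul(27, 36))) = Mul(-28, Add(54, 972)) = Mul(-28, 1026) = -28728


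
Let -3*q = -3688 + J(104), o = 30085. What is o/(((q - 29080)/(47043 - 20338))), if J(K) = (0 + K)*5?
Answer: -803419925/28024 ≈ -28669.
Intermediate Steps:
J(K) = 5*K (J(K) = K*5 = 5*K)
q = 1056 (q = -(-3688 + 5*104)/3 = -(-3688 + 520)/3 = -⅓*(-3168) = 1056)
o/(((q - 29080)/(47043 - 20338))) = 30085/(((1056 - 29080)/(47043 - 20338))) = 30085/((-28024/26705)) = 30085/((-28024*1/26705)) = 30085/(-28024/26705) = 30085*(-26705/28024) = -803419925/28024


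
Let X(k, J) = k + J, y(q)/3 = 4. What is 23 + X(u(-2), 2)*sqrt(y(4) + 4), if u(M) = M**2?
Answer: 47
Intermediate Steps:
y(q) = 12 (y(q) = 3*4 = 12)
X(k, J) = J + k
23 + X(u(-2), 2)*sqrt(y(4) + 4) = 23 + (2 + (-2)**2)*sqrt(12 + 4) = 23 + (2 + 4)*sqrt(16) = 23 + 6*4 = 23 + 24 = 47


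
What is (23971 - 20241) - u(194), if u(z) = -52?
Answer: 3782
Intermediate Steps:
(23971 - 20241) - u(194) = (23971 - 20241) - 1*(-52) = 3730 + 52 = 3782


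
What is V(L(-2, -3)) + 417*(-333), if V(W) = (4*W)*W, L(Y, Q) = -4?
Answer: -138797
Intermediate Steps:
V(W) = 4*W**2
V(L(-2, -3)) + 417*(-333) = 4*(-4)**2 + 417*(-333) = 4*16 - 138861 = 64 - 138861 = -138797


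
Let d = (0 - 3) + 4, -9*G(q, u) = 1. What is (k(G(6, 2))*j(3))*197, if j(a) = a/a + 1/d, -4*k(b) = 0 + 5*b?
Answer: 985/18 ≈ 54.722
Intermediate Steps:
G(q, u) = -⅑ (G(q, u) = -⅑*1 = -⅑)
k(b) = -5*b/4 (k(b) = -(0 + 5*b)/4 = -5*b/4)
d = 1 (d = -3 + 4 = 1)
j(a) = 2 (j(a) = a/a + 1/1 = 1 + 1*1 = 1 + 1 = 2)
(k(G(6, 2))*j(3))*197 = (-5/4*(-⅑)*2)*197 = ((5/36)*2)*197 = (5/18)*197 = 985/18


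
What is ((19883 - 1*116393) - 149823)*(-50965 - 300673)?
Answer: 86620043454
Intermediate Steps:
((19883 - 1*116393) - 149823)*(-50965 - 300673) = ((19883 - 116393) - 149823)*(-351638) = (-96510 - 149823)*(-351638) = -246333*(-351638) = 86620043454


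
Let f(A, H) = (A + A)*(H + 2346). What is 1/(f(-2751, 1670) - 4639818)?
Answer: -1/26735850 ≈ -3.7403e-8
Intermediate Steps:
f(A, H) = 2*A*(2346 + H) (f(A, H) = (2*A)*(2346 + H) = 2*A*(2346 + H))
1/(f(-2751, 1670) - 4639818) = 1/(2*(-2751)*(2346 + 1670) - 4639818) = 1/(2*(-2751)*4016 - 4639818) = 1/(-22096032 - 4639818) = 1/(-26735850) = -1/26735850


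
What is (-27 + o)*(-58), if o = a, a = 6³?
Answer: -10962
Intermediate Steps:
a = 216
o = 216
(-27 + o)*(-58) = (-27 + 216)*(-58) = 189*(-58) = -10962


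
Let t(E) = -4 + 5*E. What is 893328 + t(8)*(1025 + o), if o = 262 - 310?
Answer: 928500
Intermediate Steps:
o = -48
893328 + t(8)*(1025 + o) = 893328 + (-4 + 5*8)*(1025 - 48) = 893328 + (-4 + 40)*977 = 893328 + 36*977 = 893328 + 35172 = 928500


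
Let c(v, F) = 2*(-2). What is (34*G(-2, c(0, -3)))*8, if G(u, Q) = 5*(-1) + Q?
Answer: -2448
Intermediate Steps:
c(v, F) = -4
G(u, Q) = -5 + Q
(34*G(-2, c(0, -3)))*8 = (34*(-5 - 4))*8 = (34*(-9))*8 = -306*8 = -2448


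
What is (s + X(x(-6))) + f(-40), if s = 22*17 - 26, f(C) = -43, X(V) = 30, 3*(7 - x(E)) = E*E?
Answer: 335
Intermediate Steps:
x(E) = 7 - E²/3 (x(E) = 7 - E*E/3 = 7 - E²/3)
s = 348 (s = 374 - 26 = 348)
(s + X(x(-6))) + f(-40) = (348 + 30) - 43 = 378 - 43 = 335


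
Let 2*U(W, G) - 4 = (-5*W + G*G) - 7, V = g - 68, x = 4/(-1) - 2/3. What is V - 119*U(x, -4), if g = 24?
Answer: -13235/6 ≈ -2205.8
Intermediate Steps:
x = -14/3 (x = 4*(-1) - 2*⅓ = -4 - ⅔ = -14/3 ≈ -4.6667)
V = -44 (V = 24 - 68 = -44)
U(W, G) = -3/2 + G²/2 - 5*W/2 (U(W, G) = 2 + ((-5*W + G*G) - 7)/2 = 2 + ((-5*W + G²) - 7)/2 = 2 + ((G² - 5*W) - 7)/2 = 2 + (-7 + G² - 5*W)/2 = 2 + (-7/2 + G²/2 - 5*W/2) = -3/2 + G²/2 - 5*W/2)
V - 119*U(x, -4) = -44 - 119*(-3/2 + (½)*(-4)² - 5/2*(-14/3)) = -44 - 119*(-3/2 + (½)*16 + 35/3) = -44 - 119*(-3/2 + 8 + 35/3) = -44 - 119*109/6 = -44 - 12971/6 = -13235/6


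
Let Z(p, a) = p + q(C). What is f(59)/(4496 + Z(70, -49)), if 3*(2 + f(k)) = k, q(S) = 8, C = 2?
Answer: 53/13722 ≈ 0.0038624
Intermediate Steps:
Z(p, a) = 8 + p (Z(p, a) = p + 8 = 8 + p)
f(k) = -2 + k/3
f(59)/(4496 + Z(70, -49)) = (-2 + (⅓)*59)/(4496 + (8 + 70)) = (-2 + 59/3)/(4496 + 78) = (53/3)/4574 = (53/3)*(1/4574) = 53/13722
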